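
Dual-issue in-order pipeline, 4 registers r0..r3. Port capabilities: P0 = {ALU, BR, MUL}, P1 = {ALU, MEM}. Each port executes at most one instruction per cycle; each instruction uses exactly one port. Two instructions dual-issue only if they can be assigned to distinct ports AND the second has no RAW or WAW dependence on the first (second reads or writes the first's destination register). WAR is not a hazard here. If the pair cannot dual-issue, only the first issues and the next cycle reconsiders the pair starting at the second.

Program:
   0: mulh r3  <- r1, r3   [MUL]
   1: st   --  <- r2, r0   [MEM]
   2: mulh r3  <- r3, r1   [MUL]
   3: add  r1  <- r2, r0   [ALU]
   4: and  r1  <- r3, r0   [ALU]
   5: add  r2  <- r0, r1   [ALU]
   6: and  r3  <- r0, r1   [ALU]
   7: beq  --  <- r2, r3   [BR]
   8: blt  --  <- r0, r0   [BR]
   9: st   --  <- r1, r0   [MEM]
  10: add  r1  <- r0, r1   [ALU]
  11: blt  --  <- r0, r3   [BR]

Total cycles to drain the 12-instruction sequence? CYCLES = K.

[0] i0+i1  mulh.MUL+st.MEM  -- pair
[1] i2+i3  mulh.MUL+add.ALU  -- pair
[2] i4  and.ALU  -- RAW r1
[3] i5+i6  add.ALU+and.ALU  -- pair
[4] i7  beq.BR  -- no-port BR/BR
[5] i8+i9  blt.BR+st.MEM  -- pair
[6] i10+i11  add.ALU+blt.BR  -- pair

CYCLES = 7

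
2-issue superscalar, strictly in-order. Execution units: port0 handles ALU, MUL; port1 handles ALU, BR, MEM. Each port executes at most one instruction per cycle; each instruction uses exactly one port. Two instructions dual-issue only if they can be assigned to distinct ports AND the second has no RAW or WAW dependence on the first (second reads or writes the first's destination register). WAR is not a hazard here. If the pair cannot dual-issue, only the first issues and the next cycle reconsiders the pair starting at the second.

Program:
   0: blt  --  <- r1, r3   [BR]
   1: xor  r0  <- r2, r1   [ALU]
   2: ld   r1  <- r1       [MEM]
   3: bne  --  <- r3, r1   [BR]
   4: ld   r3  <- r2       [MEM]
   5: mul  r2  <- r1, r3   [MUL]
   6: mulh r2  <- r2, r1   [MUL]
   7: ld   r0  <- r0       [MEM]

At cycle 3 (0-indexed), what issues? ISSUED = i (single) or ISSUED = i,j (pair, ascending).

0. blt xor @i0&i1  | 2-wide
1. ld @i2  | no-port MEM/BR
2. bne @i3  | no-port BR/MEM
3. ld @i4  | RAW r3
4. mul @i5  | no-port MUL/MUL
5. mulh ld @i6&i7  | 2-wide

ISSUED = 4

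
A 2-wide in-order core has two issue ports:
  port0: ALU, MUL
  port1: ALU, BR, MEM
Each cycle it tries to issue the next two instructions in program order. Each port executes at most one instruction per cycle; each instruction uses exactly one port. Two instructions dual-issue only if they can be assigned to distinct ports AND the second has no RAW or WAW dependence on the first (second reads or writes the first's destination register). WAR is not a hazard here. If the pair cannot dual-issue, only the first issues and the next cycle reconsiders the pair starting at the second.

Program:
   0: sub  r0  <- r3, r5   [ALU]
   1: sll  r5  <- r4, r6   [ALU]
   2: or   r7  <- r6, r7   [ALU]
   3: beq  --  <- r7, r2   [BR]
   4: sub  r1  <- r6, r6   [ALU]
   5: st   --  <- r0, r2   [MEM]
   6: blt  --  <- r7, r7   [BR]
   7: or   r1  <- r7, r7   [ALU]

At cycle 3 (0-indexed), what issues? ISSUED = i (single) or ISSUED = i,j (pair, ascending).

ISSUED = 5

  cy0 -> i0+i1 (sub.ALU sll.ALU) dual
  cy1 -> i2 (or.ALU) RAW r7
  cy2 -> i3+i4 (beq.BR sub.ALU) dual
  cy3 -> i5 (st.MEM) no-port MEM/BR
  cy4 -> i6+i7 (blt.BR or.ALU) dual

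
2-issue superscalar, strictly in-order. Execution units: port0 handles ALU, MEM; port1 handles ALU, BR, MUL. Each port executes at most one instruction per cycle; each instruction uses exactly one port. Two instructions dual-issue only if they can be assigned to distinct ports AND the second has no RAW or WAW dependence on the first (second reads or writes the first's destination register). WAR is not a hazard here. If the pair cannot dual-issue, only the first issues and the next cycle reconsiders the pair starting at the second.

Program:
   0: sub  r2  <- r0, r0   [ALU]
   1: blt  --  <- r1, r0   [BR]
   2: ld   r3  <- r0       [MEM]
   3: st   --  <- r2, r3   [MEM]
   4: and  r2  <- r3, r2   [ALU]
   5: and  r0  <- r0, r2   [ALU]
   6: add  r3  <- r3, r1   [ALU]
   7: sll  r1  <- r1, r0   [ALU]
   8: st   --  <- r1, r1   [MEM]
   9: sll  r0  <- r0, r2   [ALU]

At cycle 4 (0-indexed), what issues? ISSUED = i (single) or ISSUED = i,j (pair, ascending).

[0] i0,i1  sub.ALU;blt.BR  -- 2-wide
[1] i2  ld.MEM  -- no-port MEM/MEM
[2] i3,i4  st.MEM;and.ALU  -- 2-wide
[3] i5,i6  and.ALU;add.ALU  -- 2-wide
[4] i7  sll.ALU  -- RAW r1
[5] i8,i9  st.MEM;sll.ALU  -- 2-wide

ISSUED = 7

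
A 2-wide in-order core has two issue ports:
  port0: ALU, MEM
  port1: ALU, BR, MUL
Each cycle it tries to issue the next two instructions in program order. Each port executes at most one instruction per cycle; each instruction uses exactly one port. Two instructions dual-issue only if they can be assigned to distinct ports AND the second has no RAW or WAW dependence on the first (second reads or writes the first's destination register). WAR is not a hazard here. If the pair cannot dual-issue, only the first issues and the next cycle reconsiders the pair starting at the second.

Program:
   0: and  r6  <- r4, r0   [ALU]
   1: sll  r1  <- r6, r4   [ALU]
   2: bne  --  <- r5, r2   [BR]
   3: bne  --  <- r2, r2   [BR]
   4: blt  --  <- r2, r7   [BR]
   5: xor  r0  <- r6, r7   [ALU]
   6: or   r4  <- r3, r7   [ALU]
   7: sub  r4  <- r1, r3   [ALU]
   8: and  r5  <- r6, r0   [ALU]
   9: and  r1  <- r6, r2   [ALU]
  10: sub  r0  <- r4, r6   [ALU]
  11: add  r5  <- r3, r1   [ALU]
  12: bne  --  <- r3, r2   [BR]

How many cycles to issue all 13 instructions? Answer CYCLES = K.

[0] i0  and.ALU  -- RAW r6
[1] i1+i2  sll.ALU;bne.BR  -- pair
[2] i3  bne.BR  -- no-port BR/BR
[3] i4+i5  blt.BR;xor.ALU  -- pair
[4] i6  or.ALU  -- WAW r4
[5] i7+i8  sub.ALU;and.ALU  -- pair
[6] i9+i10  and.ALU;sub.ALU  -- pair
[7] i11+i12  add.ALU;bne.BR  -- pair

CYCLES = 8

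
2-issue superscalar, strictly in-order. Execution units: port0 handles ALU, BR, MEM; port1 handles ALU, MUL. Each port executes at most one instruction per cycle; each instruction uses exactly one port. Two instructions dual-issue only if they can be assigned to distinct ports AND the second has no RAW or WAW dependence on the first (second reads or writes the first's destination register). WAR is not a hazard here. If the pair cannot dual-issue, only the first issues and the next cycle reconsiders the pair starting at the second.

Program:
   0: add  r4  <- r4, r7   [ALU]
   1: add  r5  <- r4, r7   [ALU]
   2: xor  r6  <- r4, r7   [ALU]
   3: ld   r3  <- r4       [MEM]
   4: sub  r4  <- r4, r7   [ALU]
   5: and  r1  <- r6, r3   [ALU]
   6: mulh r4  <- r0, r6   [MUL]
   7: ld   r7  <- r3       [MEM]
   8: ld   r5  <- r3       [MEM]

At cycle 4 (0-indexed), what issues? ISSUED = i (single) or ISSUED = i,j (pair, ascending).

0. add @i0  | RAW r4
1. add xor @i1,i2  | dual
2. ld sub @i3,i4  | dual
3. and mulh @i5,i6  | dual
4. ld @i7  | no-port MEM/MEM
5. ld @i8  | tail

ISSUED = 7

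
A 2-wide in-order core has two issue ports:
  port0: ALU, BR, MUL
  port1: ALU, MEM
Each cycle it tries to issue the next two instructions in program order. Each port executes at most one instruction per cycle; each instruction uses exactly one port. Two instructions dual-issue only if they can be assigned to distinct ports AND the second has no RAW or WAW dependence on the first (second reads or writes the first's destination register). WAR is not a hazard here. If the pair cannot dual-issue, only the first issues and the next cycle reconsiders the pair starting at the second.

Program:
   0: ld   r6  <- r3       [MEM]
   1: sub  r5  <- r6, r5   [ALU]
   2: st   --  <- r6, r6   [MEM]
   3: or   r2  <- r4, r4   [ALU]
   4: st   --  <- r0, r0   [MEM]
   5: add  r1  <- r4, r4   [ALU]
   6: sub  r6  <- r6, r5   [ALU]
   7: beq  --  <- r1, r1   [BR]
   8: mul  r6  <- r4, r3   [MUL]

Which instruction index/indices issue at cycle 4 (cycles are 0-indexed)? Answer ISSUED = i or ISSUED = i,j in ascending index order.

c0: i0 ld.MEM  RAW r6
c1: i1,i2 sub.ALU+st.MEM  pair
c2: i3,i4 or.ALU+st.MEM  pair
c3: i5,i6 add.ALU+sub.ALU  pair
c4: i7 beq.BR  no-port BR/MUL
c5: i8 mul.MUL  tail

ISSUED = 7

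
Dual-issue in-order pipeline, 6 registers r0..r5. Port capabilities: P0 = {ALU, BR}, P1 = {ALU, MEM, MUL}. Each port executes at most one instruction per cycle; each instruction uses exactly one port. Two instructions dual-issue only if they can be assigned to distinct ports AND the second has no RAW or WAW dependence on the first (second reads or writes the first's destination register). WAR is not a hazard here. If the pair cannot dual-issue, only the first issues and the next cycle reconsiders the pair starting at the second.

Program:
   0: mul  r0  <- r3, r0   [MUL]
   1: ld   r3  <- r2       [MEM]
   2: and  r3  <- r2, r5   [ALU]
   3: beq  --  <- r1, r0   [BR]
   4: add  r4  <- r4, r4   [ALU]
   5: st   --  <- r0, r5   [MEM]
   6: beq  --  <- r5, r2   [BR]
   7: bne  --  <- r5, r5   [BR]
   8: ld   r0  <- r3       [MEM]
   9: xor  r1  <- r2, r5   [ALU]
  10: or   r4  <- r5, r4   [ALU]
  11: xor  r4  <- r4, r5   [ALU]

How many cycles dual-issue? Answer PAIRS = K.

[0] i0  mul  -- no-port MUL/MEM
[1] i1  ld  -- WAW r3
[2] i2+i3  and beq  -- pair
[3] i4+i5  add st  -- pair
[4] i6  beq  -- no-port BR/BR
[5] i7+i8  bne ld  -- pair
[6] i9+i10  xor or  -- pair
[7] i11  xor  -- tail

PAIRS = 4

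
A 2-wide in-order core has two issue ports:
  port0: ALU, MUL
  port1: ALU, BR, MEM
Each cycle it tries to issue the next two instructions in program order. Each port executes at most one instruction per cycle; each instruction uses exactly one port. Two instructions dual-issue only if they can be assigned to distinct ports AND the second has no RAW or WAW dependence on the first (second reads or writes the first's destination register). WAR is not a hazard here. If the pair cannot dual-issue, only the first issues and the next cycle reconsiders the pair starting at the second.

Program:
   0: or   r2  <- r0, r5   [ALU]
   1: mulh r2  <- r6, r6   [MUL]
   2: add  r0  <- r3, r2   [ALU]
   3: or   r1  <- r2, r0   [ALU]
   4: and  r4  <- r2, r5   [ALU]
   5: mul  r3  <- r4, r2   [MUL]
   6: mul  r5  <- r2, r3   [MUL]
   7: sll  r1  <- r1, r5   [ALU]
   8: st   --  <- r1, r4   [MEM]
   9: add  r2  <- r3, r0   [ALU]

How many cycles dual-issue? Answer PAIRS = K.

PAIRS = 2

0. or.ALU @i0  | WAW r2
1. mulh.MUL @i1  | RAW r2
2. add.ALU @i2  | RAW r0
3. or.ALU;and.ALU @i3&i4  | pair
4. mul.MUL @i5  | no-port MUL/MUL
5. mul.MUL @i6  | RAW r5
6. sll.ALU @i7  | RAW r1
7. st.MEM;add.ALU @i8&i9  | pair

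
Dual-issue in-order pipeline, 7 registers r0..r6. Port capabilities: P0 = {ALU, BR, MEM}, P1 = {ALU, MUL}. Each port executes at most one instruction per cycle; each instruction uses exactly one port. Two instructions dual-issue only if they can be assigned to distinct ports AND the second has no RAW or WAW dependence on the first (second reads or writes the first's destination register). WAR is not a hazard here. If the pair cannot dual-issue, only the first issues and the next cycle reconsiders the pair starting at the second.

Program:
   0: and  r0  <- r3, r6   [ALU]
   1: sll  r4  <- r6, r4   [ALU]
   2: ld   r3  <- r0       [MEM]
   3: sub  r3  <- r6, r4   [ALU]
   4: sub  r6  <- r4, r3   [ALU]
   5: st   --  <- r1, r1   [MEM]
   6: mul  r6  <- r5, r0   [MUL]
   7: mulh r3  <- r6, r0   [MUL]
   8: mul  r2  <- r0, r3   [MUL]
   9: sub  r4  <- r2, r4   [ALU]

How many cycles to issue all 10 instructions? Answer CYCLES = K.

CYCLES = 8

0. and sll @i0,i1  | pair
1. ld @i2  | WAW r3
2. sub @i3  | RAW r3
3. sub st @i4,i5  | pair
4. mul @i6  | no-port MUL/MUL
5. mulh @i7  | no-port MUL/MUL
6. mul @i8  | RAW r2
7. sub @i9  | tail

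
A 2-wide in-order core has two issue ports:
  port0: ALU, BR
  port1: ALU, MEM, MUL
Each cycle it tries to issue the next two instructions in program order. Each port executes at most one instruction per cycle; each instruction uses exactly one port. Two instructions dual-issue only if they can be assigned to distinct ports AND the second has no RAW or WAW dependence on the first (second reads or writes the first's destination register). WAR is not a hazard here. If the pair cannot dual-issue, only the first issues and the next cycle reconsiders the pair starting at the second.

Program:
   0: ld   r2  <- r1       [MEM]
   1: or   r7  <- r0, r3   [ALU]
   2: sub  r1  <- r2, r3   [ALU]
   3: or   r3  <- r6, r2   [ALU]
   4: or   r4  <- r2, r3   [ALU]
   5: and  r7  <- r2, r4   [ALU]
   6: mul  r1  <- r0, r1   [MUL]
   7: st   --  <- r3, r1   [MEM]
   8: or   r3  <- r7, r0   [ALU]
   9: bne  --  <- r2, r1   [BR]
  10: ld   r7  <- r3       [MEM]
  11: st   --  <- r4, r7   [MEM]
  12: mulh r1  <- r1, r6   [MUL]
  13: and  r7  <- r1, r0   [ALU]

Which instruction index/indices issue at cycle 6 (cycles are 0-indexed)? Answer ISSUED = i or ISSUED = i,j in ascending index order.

ISSUED = 11

c0: i0,i1 ld.MEM or.ALU  pair
c1: i2,i3 sub.ALU or.ALU  pair
c2: i4 or.ALU  RAW r4
c3: i5,i6 and.ALU mul.MUL  pair
c4: i7,i8 st.MEM or.ALU  pair
c5: i9,i10 bne.BR ld.MEM  pair
c6: i11 st.MEM  no-port MEM/MUL
c7: i12 mulh.MUL  RAW r1
c8: i13 and.ALU  tail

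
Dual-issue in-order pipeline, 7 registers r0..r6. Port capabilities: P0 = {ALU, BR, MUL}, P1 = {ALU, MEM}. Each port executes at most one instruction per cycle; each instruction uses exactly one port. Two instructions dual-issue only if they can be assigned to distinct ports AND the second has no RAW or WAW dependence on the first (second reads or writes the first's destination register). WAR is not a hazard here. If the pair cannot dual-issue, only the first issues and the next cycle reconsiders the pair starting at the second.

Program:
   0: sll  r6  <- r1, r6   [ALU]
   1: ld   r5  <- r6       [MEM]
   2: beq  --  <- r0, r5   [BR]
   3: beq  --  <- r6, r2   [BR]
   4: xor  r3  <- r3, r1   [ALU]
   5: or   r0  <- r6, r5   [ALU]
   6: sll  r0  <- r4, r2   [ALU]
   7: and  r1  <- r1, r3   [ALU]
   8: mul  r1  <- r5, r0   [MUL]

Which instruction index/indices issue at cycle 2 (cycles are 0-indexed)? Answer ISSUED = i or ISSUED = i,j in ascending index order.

ISSUED = 2

  cy0 -> i0 (sll) RAW r6
  cy1 -> i1 (ld) RAW r5
  cy2 -> i2 (beq) no-port BR/BR
  cy3 -> i3&i4 (beq xor) dual
  cy4 -> i5 (or) WAW r0
  cy5 -> i6&i7 (sll and) dual
  cy6 -> i8 (mul) tail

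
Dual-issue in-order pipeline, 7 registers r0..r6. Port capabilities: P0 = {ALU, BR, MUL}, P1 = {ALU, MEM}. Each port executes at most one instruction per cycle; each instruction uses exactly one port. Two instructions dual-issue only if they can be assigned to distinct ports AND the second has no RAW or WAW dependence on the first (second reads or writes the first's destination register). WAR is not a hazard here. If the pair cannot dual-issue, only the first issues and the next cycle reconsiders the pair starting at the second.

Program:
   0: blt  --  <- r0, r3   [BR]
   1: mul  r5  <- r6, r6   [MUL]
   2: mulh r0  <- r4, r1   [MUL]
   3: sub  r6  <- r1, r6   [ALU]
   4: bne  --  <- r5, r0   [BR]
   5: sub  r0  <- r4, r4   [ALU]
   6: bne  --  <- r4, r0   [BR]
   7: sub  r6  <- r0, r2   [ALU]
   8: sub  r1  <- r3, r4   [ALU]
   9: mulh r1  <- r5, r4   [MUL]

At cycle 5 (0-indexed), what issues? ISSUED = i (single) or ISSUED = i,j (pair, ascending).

ISSUED = 8

  cy0 -> i0 (blt.BR) no-port BR/MUL
  cy1 -> i1 (mul.MUL) no-port MUL/MUL
  cy2 -> i2&i3 (mulh.MUL sub.ALU) 2-wide
  cy3 -> i4&i5 (bne.BR sub.ALU) 2-wide
  cy4 -> i6&i7 (bne.BR sub.ALU) 2-wide
  cy5 -> i8 (sub.ALU) WAW r1
  cy6 -> i9 (mulh.MUL) tail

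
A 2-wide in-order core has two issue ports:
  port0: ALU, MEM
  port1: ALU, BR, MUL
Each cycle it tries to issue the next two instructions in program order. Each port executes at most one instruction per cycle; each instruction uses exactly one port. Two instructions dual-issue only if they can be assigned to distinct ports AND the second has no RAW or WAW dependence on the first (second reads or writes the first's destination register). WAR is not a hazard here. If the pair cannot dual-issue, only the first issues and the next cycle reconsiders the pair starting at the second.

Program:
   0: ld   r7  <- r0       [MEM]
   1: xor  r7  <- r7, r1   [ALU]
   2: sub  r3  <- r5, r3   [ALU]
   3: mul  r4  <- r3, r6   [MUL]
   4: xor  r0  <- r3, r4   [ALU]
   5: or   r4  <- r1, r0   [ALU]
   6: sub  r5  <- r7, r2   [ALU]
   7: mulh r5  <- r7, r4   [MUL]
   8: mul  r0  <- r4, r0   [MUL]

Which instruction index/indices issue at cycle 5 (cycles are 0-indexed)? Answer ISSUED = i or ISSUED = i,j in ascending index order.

ISSUED = 7

0. ld @i0  | RAW+WAW r7
1. xor/sub @i1&i2  | dual
2. mul @i3  | RAW r4
3. xor @i4  | RAW r0
4. or/sub @i5&i6  | dual
5. mulh @i7  | no-port MUL/MUL
6. mul @i8  | tail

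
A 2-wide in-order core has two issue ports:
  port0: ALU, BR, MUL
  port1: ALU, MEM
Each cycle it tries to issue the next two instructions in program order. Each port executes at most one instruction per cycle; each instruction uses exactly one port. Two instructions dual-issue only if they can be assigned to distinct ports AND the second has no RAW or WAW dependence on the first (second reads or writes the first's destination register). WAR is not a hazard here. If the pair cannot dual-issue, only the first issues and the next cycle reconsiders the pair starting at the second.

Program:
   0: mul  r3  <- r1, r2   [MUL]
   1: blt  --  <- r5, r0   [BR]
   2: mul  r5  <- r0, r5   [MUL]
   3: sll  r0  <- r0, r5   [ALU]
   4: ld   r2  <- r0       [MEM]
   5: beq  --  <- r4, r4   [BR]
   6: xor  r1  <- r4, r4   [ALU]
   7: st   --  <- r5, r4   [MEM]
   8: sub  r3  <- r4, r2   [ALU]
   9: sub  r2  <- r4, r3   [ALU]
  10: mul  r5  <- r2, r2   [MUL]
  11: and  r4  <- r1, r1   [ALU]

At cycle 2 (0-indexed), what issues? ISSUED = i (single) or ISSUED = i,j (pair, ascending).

ISSUED = 2

[0] i0  mul  -- no-port MUL/BR
[1] i1  blt  -- no-port BR/MUL
[2] i2  mul  -- RAW r5
[3] i3  sll  -- RAW r0
[4] i4,i5  ld beq  -- pair
[5] i6,i7  xor st  -- pair
[6] i8  sub  -- RAW r3
[7] i9  sub  -- RAW r2
[8] i10,i11  mul and  -- pair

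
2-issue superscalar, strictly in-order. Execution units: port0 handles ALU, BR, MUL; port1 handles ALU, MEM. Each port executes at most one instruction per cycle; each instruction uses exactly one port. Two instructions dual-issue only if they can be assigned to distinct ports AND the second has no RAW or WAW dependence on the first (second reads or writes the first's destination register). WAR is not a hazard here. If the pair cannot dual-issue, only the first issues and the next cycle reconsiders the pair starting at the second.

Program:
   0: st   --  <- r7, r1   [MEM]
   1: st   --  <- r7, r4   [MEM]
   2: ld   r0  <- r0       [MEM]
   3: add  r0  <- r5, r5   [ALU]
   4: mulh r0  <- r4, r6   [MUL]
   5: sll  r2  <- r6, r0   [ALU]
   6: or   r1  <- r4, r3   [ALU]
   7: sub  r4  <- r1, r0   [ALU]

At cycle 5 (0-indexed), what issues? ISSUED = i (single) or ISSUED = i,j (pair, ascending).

0. st @i0  | no-port MEM/MEM
1. st @i1  | no-port MEM/MEM
2. ld @i2  | WAW r0
3. add @i3  | WAW r0
4. mulh @i4  | RAW r0
5. sll or @i5+i6  | 2-wide
6. sub @i7  | tail

ISSUED = 5,6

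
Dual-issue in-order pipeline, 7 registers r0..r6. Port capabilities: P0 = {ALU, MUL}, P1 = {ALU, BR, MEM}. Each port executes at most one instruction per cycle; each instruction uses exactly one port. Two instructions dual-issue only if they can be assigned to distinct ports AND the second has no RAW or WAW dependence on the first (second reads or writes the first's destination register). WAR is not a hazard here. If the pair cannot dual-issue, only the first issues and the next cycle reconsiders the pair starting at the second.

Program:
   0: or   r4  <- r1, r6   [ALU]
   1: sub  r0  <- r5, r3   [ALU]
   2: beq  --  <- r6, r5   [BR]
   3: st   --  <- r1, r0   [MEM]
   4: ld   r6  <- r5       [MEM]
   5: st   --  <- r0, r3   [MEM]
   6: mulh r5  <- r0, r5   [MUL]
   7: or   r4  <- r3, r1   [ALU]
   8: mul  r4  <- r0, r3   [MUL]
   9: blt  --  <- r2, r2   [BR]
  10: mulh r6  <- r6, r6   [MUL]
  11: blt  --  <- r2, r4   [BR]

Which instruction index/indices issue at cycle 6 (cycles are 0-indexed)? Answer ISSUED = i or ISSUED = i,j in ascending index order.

ISSUED = 8,9

  cy0 -> i0&i1 (or.ALU/sub.ALU) 2-wide
  cy1 -> i2 (beq.BR) no-port BR/MEM
  cy2 -> i3 (st.MEM) no-port MEM/MEM
  cy3 -> i4 (ld.MEM) no-port MEM/MEM
  cy4 -> i5&i6 (st.MEM/mulh.MUL) 2-wide
  cy5 -> i7 (or.ALU) WAW r4
  cy6 -> i8&i9 (mul.MUL/blt.BR) 2-wide
  cy7 -> i10&i11 (mulh.MUL/blt.BR) 2-wide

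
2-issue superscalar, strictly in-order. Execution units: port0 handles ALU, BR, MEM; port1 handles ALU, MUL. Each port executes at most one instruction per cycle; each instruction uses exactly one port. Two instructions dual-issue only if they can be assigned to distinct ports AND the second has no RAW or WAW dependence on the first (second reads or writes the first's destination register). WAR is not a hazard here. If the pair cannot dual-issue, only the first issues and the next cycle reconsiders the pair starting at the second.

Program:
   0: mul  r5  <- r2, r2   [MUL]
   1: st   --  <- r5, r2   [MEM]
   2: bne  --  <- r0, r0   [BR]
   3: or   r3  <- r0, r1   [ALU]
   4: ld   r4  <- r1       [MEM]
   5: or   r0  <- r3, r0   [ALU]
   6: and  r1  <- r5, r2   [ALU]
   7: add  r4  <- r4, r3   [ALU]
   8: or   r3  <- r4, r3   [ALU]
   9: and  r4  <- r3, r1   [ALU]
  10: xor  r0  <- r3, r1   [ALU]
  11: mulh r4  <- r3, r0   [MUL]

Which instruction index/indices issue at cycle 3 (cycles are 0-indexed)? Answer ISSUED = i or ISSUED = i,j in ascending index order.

#0 head=0: mul i0 RAW r5
#1 head=1: st i1 no-port MEM/BR
#2 head=2: bne or i2+i3 dual
#3 head=4: ld or i4+i5 dual
#4 head=6: and add i6+i7 dual
#5 head=8: or i8 RAW r3
#6 head=9: and xor i9+i10 dual
#7 head=11: mulh i11 tail

ISSUED = 4,5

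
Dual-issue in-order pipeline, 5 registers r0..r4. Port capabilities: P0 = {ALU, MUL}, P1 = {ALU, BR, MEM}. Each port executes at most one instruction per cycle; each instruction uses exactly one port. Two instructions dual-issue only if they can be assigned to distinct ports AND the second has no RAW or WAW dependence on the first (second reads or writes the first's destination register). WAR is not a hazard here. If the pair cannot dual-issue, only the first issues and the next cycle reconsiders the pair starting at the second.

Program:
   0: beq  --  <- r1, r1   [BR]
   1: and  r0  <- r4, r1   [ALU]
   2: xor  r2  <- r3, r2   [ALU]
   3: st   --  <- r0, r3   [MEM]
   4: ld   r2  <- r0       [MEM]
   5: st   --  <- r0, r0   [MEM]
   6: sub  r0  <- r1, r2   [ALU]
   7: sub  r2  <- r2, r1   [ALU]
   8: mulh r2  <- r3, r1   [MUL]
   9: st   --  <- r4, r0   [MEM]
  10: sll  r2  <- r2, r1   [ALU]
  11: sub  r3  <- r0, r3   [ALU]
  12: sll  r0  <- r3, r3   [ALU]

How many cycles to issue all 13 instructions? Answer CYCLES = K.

CYCLES = 8

t=0 i0+i1:beq.BR and.ALU ; 2-wide
t=1 i2+i3:xor.ALU st.MEM ; 2-wide
t=2 i4:ld.MEM ; no-port MEM/MEM
t=3 i5+i6:st.MEM sub.ALU ; 2-wide
t=4 i7:sub.ALU ; WAW r2
t=5 i8+i9:mulh.MUL st.MEM ; 2-wide
t=6 i10+i11:sll.ALU sub.ALU ; 2-wide
t=7 i12:sll.ALU ; tail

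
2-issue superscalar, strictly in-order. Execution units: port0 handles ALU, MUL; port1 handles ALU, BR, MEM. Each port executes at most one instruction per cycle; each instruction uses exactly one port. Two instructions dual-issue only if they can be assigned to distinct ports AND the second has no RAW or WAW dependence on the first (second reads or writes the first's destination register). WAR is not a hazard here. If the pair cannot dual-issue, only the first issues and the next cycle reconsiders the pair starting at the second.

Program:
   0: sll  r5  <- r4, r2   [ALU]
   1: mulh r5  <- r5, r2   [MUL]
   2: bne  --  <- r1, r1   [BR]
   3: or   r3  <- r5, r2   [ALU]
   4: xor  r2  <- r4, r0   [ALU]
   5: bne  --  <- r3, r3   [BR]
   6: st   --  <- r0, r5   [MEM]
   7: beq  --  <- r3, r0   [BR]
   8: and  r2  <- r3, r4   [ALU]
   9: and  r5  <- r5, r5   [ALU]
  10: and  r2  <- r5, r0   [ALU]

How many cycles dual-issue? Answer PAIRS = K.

t=0 i0:sll ; RAW+WAW r5
t=1 i1,i2:mulh;bne ; pair
t=2 i3,i4:or;xor ; pair
t=3 i5:bne ; no-port BR/MEM
t=4 i6:st ; no-port MEM/BR
t=5 i7,i8:beq;and ; pair
t=6 i9:and ; RAW r5
t=7 i10:and ; tail

PAIRS = 3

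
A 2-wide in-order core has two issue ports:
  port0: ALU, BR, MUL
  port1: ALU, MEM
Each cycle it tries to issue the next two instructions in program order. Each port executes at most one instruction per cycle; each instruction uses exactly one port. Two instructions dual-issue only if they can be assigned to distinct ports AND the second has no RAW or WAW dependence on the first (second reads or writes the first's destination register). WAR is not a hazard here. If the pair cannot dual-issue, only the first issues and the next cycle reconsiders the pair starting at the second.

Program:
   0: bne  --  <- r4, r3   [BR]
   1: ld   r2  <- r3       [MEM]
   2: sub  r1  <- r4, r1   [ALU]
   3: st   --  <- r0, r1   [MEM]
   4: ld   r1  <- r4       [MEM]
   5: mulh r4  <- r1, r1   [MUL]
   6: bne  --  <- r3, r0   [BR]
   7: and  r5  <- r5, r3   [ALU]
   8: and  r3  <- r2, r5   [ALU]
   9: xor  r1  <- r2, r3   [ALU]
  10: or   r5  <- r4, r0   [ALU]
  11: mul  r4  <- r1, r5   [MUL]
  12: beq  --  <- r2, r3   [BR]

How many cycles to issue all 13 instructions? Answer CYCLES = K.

c0: i0+i1 bne.BR+ld.MEM  2-wide
c1: i2 sub.ALU  RAW r1
c2: i3 st.MEM  no-port MEM/MEM
c3: i4 ld.MEM  RAW r1
c4: i5 mulh.MUL  no-port MUL/BR
c5: i6+i7 bne.BR+and.ALU  2-wide
c6: i8 and.ALU  RAW r3
c7: i9+i10 xor.ALU+or.ALU  2-wide
c8: i11 mul.MUL  no-port MUL/BR
c9: i12 beq.BR  tail

CYCLES = 10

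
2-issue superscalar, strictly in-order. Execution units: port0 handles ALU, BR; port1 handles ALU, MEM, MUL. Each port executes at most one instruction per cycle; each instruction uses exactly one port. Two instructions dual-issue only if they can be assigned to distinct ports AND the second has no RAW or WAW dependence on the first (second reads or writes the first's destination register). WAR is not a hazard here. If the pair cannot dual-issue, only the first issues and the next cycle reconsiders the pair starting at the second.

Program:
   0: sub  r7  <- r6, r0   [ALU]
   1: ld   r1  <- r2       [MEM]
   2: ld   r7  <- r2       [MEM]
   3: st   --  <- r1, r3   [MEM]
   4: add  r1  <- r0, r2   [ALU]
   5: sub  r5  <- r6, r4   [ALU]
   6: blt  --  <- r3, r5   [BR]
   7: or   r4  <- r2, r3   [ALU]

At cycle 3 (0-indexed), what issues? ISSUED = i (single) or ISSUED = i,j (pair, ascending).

ISSUED = 5

t=0 i0/i1:sub.ALU ld.MEM ; 2-wide
t=1 i2:ld.MEM ; no-port MEM/MEM
t=2 i3/i4:st.MEM add.ALU ; 2-wide
t=3 i5:sub.ALU ; RAW r5
t=4 i6/i7:blt.BR or.ALU ; 2-wide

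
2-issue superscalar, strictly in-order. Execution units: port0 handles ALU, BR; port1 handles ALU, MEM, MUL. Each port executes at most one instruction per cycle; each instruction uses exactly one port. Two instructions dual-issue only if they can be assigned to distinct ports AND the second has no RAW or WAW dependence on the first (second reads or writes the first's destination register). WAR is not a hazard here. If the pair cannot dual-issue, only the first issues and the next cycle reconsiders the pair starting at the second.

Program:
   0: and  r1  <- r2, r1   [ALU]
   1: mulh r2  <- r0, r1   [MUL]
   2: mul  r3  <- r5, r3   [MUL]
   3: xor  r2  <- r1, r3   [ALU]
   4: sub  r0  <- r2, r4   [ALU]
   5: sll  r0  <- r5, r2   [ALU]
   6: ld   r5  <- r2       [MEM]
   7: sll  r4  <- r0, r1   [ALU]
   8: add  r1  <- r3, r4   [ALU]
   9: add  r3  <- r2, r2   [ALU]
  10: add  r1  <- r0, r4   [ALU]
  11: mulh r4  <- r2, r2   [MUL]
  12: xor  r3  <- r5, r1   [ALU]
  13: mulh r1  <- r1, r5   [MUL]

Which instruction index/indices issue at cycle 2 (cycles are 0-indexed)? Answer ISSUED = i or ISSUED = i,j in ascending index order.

ISSUED = 2

[0] i0  and.ALU  -- RAW r1
[1] i1  mulh.MUL  -- no-port MUL/MUL
[2] i2  mul.MUL  -- RAW r3
[3] i3  xor.ALU  -- RAW r2
[4] i4  sub.ALU  -- WAW r0
[5] i5,i6  sll.ALU ld.MEM  -- 2-wide
[6] i7  sll.ALU  -- RAW r4
[7] i8,i9  add.ALU add.ALU  -- 2-wide
[8] i10,i11  add.ALU mulh.MUL  -- 2-wide
[9] i12,i13  xor.ALU mulh.MUL  -- 2-wide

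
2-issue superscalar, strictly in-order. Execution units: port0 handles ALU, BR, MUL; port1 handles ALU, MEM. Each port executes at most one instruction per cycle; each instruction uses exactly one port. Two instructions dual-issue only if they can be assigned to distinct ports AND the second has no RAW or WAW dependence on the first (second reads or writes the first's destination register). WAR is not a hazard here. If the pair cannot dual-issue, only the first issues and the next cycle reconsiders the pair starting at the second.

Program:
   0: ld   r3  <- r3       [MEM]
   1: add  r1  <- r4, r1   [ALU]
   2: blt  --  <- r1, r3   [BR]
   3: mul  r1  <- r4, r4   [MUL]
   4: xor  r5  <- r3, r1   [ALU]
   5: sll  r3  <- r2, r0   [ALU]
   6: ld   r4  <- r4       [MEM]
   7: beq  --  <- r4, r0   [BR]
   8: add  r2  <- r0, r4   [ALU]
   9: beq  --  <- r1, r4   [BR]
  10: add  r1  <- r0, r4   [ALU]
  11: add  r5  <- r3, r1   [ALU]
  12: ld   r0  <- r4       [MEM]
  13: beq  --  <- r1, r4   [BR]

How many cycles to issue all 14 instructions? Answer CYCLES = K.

  cy0 -> i0,i1 (ld/add) dual
  cy1 -> i2 (blt) no-port BR/MUL
  cy2 -> i3 (mul) RAW r1
  cy3 -> i4,i5 (xor/sll) dual
  cy4 -> i6 (ld) RAW r4
  cy5 -> i7,i8 (beq/add) dual
  cy6 -> i9,i10 (beq/add) dual
  cy7 -> i11,i12 (add/ld) dual
  cy8 -> i13 (beq) tail

CYCLES = 9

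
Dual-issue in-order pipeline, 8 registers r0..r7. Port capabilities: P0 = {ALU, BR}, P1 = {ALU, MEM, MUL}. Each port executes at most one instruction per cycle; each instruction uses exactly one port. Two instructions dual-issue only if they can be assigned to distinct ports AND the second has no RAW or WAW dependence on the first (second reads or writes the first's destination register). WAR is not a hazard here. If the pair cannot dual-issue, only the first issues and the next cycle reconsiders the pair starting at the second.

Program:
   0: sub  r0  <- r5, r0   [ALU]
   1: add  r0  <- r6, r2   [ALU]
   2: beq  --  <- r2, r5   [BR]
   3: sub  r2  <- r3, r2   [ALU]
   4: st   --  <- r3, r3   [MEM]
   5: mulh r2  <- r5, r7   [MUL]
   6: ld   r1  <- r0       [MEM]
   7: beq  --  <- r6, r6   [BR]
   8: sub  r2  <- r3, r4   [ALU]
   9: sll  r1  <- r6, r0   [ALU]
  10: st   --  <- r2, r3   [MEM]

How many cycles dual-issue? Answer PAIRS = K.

t=0 i0:sub ; WAW r0
t=1 i1/i2:add+beq ; 2-wide
t=2 i3/i4:sub+st ; 2-wide
t=3 i5:mulh ; no-port MUL/MEM
t=4 i6/i7:ld+beq ; 2-wide
t=5 i8/i9:sub+sll ; 2-wide
t=6 i10:st ; tail

PAIRS = 4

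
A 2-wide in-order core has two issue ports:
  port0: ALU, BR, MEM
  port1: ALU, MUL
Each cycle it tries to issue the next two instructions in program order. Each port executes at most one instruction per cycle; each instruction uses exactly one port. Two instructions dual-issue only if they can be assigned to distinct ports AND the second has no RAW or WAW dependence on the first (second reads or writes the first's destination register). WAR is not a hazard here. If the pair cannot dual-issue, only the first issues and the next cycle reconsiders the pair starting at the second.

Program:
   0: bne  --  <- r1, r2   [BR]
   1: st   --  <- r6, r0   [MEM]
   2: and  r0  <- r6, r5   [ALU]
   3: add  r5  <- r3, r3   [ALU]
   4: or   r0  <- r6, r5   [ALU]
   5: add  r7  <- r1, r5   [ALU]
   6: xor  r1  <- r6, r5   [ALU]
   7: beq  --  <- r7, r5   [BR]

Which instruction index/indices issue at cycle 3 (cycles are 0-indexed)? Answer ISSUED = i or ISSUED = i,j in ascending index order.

t=0 i0:bne ; no-port BR/MEM
t=1 i1,i2:st/and ; pair
t=2 i3:add ; RAW r5
t=3 i4,i5:or/add ; pair
t=4 i6,i7:xor/beq ; pair

ISSUED = 4,5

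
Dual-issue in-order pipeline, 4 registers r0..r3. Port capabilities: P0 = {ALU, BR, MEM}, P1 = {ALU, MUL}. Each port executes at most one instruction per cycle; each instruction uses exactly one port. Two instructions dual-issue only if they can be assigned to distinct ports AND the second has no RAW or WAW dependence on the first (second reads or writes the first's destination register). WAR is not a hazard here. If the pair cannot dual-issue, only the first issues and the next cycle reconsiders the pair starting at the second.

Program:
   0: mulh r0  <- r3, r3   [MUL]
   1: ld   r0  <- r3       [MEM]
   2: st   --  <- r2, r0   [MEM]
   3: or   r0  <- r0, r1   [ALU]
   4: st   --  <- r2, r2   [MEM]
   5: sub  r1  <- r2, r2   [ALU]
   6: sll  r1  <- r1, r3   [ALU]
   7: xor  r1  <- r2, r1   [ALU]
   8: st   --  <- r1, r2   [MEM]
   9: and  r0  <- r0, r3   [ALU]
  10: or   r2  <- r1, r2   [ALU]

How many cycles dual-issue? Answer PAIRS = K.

PAIRS = 3

[0] i0  mulh.MUL  -- WAW r0
[1] i1  ld.MEM  -- no-port MEM/MEM
[2] i2+i3  st.MEM/or.ALU  -- dual
[3] i4+i5  st.MEM/sub.ALU  -- dual
[4] i6  sll.ALU  -- RAW+WAW r1
[5] i7  xor.ALU  -- RAW r1
[6] i8+i9  st.MEM/and.ALU  -- dual
[7] i10  or.ALU  -- tail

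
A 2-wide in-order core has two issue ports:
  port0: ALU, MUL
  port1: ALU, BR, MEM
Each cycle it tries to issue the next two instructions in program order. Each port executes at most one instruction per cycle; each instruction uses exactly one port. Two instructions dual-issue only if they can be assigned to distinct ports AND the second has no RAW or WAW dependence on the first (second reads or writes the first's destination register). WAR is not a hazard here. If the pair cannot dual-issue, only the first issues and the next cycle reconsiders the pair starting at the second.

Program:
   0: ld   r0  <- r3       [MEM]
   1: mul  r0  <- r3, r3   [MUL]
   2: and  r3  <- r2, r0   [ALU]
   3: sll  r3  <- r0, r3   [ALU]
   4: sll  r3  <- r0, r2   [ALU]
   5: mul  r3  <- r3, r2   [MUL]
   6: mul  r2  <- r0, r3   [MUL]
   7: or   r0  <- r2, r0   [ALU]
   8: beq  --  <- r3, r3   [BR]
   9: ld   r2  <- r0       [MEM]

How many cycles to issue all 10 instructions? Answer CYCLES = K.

CYCLES = 9

#0 head=0: ld i0 WAW r0
#1 head=1: mul i1 RAW r0
#2 head=2: and i2 RAW+WAW r3
#3 head=3: sll i3 WAW r3
#4 head=4: sll i4 RAW+WAW r3
#5 head=5: mul i5 no-port MUL/MUL
#6 head=6: mul i6 RAW r2
#7 head=7: or+beq i7,i8 2-wide
#8 head=9: ld i9 tail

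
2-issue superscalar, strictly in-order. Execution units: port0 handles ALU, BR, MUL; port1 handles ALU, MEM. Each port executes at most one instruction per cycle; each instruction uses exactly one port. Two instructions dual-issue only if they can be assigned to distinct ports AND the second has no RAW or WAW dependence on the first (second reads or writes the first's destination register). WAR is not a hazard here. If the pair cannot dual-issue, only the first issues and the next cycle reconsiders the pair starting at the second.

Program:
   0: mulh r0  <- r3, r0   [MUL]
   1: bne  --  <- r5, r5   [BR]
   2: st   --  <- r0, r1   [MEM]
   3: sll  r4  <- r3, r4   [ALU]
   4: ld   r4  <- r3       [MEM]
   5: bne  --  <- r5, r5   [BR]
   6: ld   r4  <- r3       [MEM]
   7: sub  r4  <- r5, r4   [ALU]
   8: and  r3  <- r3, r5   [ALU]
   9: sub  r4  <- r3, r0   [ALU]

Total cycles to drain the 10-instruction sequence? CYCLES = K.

CYCLES = 7

t=0 i0:mulh.MUL ; no-port MUL/BR
t=1 i1,i2:bne.BR/st.MEM ; pair
t=2 i3:sll.ALU ; WAW r4
t=3 i4,i5:ld.MEM/bne.BR ; pair
t=4 i6:ld.MEM ; RAW+WAW r4
t=5 i7,i8:sub.ALU/and.ALU ; pair
t=6 i9:sub.ALU ; tail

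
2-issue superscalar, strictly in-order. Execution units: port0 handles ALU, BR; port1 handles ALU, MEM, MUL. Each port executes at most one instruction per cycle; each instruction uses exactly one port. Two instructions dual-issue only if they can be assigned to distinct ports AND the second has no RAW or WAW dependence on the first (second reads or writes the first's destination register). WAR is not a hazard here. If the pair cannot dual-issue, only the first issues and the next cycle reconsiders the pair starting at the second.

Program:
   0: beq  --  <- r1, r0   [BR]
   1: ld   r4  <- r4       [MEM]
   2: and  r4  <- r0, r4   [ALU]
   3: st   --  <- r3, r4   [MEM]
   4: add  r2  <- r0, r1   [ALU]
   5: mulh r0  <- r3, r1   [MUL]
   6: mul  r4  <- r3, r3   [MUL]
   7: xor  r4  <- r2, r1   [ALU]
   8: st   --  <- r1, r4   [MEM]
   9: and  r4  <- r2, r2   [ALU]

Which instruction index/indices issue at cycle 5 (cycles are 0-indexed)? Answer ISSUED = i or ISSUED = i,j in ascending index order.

ISSUED = 7

  cy0 -> i0+i1 (beq;ld) pair
  cy1 -> i2 (and) RAW r4
  cy2 -> i3+i4 (st;add) pair
  cy3 -> i5 (mulh) no-port MUL/MUL
  cy4 -> i6 (mul) WAW r4
  cy5 -> i7 (xor) RAW r4
  cy6 -> i8+i9 (st;and) pair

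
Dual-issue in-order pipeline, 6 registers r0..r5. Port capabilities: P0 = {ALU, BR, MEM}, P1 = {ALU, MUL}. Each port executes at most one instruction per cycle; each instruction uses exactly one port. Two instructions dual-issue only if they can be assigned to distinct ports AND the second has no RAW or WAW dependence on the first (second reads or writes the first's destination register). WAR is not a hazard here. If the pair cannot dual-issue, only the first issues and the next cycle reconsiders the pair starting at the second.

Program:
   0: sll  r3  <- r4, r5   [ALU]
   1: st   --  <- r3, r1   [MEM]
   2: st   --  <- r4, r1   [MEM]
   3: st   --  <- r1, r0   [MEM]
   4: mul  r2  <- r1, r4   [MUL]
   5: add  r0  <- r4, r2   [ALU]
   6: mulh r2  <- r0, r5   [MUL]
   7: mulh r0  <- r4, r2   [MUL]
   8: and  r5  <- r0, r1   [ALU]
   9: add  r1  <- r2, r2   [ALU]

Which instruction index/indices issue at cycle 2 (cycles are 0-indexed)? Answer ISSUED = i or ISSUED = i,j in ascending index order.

  cy0 -> i0 (sll) RAW r3
  cy1 -> i1 (st) no-port MEM/MEM
  cy2 -> i2 (st) no-port MEM/MEM
  cy3 -> i3/i4 (st/mul) pair
  cy4 -> i5 (add) RAW r0
  cy5 -> i6 (mulh) no-port MUL/MUL
  cy6 -> i7 (mulh) RAW r0
  cy7 -> i8/i9 (and/add) pair

ISSUED = 2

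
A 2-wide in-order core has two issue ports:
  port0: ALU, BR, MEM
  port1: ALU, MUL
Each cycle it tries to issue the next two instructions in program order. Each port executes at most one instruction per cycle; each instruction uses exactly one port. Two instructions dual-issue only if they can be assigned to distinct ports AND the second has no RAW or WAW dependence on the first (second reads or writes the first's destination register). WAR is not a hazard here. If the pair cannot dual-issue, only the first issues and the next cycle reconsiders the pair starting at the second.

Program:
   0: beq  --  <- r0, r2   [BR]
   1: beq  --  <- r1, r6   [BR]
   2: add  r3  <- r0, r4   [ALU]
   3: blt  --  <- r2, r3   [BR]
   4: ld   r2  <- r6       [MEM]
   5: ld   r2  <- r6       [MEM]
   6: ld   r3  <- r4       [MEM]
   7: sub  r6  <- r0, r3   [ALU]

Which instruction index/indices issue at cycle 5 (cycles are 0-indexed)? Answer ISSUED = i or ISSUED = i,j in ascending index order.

c0: i0 beq.BR  no-port BR/BR
c1: i1+i2 beq.BR+add.ALU  2-wide
c2: i3 blt.BR  no-port BR/MEM
c3: i4 ld.MEM  no-port MEM/MEM
c4: i5 ld.MEM  no-port MEM/MEM
c5: i6 ld.MEM  RAW r3
c6: i7 sub.ALU  tail

ISSUED = 6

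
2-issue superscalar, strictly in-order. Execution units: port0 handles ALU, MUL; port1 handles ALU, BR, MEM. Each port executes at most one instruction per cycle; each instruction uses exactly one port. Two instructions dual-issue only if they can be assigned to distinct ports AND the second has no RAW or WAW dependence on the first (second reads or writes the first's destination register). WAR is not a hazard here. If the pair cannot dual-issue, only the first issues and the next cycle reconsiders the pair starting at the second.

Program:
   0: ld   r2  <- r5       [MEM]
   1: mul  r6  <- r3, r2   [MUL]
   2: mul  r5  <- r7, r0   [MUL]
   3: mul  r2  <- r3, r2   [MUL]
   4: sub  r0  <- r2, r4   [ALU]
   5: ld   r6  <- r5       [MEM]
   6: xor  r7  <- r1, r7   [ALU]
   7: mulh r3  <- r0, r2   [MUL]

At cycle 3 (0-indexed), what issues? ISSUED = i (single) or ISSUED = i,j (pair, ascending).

ISSUED = 3

  cy0 -> i0 (ld.MEM) RAW r2
  cy1 -> i1 (mul.MUL) no-port MUL/MUL
  cy2 -> i2 (mul.MUL) no-port MUL/MUL
  cy3 -> i3 (mul.MUL) RAW r2
  cy4 -> i4&i5 (sub.ALU ld.MEM) pair
  cy5 -> i6&i7 (xor.ALU mulh.MUL) pair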